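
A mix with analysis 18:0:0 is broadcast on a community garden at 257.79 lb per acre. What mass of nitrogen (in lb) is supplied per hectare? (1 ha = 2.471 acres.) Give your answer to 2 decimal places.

nitrogen per acre = 257.79 × 18% = 46.4022 lb.
Convert to per hectare: 46.4022 × 2.471 = 114.6598 lb.

114.66 lb N per hectare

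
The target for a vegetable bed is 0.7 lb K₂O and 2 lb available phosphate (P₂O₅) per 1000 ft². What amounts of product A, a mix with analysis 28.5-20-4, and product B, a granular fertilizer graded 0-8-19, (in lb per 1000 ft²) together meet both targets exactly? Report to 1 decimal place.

9.3 lb product A, 1.7 lb product B

Let a = lb of product A, b = lb of product B (per 1000 ft²).
K₂O: 0.04·a + 0.19·b = 0.7
P₂O₅: 0.2·a + 0.08·b = 2
Eliminate b: (row1) − 0.19/0.08·(row2) → -0.435·a = -4.05, so a = 9.31034.
Then b = (2 − 0.2·9.31034) / 0.08 = 1.72414.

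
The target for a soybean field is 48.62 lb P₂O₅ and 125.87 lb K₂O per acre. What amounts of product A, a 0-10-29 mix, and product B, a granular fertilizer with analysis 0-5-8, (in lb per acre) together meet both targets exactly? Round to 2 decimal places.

Per-acre balance (a = product A, b = product B):
P₂O₅: 0.1·a + 0.05·b = 48.62
K₂O: 0.29·a + 0.08·b = 125.87
Solving simultaneously: a = 369.831, b = 232.738.

369.83 lb product A, 232.74 lb product B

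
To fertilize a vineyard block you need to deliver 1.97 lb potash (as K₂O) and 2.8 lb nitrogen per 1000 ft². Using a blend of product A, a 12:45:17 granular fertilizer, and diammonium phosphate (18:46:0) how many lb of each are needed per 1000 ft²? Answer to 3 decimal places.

With a, b = lb per 1000 ft² of product A and diammonium phosphate:
K₂O: 0.17·a + 0·b = 1.97
N: 0.12·a + 0.18·b = 2.8
From row1: a = (1.97 − 0·b) / 0.17.
Into row2: 0.12·(1.97 − 0·b)/0.17 + 0.18·b = 2.8 → b = 7.83007, a = 11.5882.

11.588 lb product A, 7.830 lb diammonium phosphate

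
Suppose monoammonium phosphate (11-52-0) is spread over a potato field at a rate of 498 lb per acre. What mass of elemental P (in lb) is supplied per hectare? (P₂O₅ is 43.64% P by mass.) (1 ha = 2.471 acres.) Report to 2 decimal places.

P₂O₅ per acre = 498 × 52% = 258.96 lb.
Elemental P = 258.96 × 0.4364 = 113.01 lb per acre.
Convert to per hectare: 113.01 × 2.471 = 279.248 lb.

279.25 lb P per hectare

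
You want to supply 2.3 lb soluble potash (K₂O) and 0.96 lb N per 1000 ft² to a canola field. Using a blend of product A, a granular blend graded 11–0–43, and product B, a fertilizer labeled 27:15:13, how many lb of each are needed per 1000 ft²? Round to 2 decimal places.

With a, b = lb per 1000 ft² of product A and product B:
K₂O: 0.43·a + 0.13·b = 2.3
N: 0.11·a + 0.27·b = 0.96
Eliminate b: (row1) − 0.13/0.27·(row2) → 0.377037·a = 1.83778, so a = 4.87426.
Then b = (0.96 − 0.11·4.87426) / 0.27 = 1.56974.

4.87 lb product A, 1.57 lb product B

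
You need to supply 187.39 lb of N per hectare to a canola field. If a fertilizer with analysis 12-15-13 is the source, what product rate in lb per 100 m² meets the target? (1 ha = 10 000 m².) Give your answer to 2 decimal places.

15.62 lb of product per hundred sq m

Product per hectare = 187.39 / 12% = 1561.58 lb.
Convert to per 100 m²: 1561.58 × 0.01 = 15.6158 lb.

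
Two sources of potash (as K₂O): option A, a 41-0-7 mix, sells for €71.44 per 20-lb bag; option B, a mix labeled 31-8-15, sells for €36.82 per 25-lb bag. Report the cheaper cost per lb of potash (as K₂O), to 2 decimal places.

option A: K₂O per bag = 20 × 7% = 1.4 lb; cost = 71.44 / 1.4 = €51.0286/lb K₂O.
option B: K₂O per bag = 25 × 15% = 3.75 lb; cost = 36.82 / 3.75 = €9.8187/lb K₂O.
option B is cheaper.

€9.82 per lb K₂O (option B)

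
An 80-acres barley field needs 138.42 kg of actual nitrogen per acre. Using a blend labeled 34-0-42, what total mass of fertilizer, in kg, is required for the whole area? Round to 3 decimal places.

32569.412 kg

Product per acre = 138.42 / 34% = 407.118 kg.
Total product = 407.118 × 80 = 32569.4118 kg.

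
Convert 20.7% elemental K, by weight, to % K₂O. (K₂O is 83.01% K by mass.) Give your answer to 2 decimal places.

24.94% K₂O

%K₂O = 20.7 / 0.8301 = 24.9368%.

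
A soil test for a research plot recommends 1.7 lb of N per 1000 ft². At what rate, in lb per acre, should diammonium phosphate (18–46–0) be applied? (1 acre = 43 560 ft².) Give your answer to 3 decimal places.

411.400 lb of product per acre

Product per 1000 ft² = 1.7 / 18% = 9.44444 lb.
Convert to per acre: 9.44444 × 43.56 = 411.4 lb.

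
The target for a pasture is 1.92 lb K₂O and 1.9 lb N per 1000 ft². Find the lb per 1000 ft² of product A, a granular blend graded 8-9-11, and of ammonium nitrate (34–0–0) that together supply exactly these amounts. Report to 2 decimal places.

Per-1000 ft² balance (a = product A, b = ammonium nitrate):
K₂O: 0.11·a + 0·b = 1.92
N: 0.08·a + 0.34·b = 1.9
Eliminate b: (row1) − 0/0.34·(row2) → 0.11·a = 1.92, so a = 17.4545.
Then b = (1.9 − 0.08·17.4545) / 0.34 = 1.48128.

17.45 lb product A, 1.48 lb ammonium nitrate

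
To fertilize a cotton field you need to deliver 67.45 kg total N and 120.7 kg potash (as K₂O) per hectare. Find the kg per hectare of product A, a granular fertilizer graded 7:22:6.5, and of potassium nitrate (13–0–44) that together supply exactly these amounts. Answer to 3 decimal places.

Let a = kg of product A, b = kg of potassium nitrate (per hectare).
N: 0.07·a + 0.13·b = 67.45
K₂O: 0.065·a + 0.44·b = 120.7
Eliminate b: (row1) − 0.13/0.44·(row2) → 0.0507955·a = 31.7886, so a = 625.8166.
Then b = (120.7 − 0.065·625.8166) / 0.44 = 181.86801.

625.817 kg product A, 181.868 kg potassium nitrate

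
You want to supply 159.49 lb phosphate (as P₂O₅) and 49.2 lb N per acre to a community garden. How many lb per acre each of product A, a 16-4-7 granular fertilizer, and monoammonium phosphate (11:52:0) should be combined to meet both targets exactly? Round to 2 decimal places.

Per-acre balance (a = product A, b = monoammonium phosphate):
P₂O₅: 0.04·a + 0.52·b = 159.49
N: 0.16·a + 0.11·b = 49.2
Eliminate b: (row1) − 0.52/0.11·(row2) → -0.716364·a = -73.0918, so a = 102.032.
Then b = (49.2 − 0.16·102.032) / 0.11 = 298.863.

102.03 lb product A, 298.86 lb monoammonium phosphate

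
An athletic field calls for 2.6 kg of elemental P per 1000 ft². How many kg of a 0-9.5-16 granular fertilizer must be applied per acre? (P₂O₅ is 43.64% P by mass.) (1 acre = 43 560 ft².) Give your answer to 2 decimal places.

As P₂O₅: 2.6 / 0.4364 = 5.95784 kg per 1000 ft².
Product per 1000 ft² = 5.95784 / 9.5% = 62.7141 kg.
Convert to per acre: 62.7141 × 43.56 = 2731.82498 kg.

2731.82 kg of product per acre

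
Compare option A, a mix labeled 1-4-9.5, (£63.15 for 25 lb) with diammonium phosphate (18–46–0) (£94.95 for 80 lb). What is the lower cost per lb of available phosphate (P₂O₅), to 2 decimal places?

£2.58 per lb P₂O₅ (diammonium phosphate)

option A: P₂O₅ per bag = 25 × 4% = 1 lb; cost = 63.15 / 1 = £63.1500/lb P₂O₅.
diammonium phosphate: P₂O₅ per bag = 80 × 46% = 36.8 lb; cost = 94.95 / 36.8 = £2.5802/lb P₂O₅.
diammonium phosphate is cheaper.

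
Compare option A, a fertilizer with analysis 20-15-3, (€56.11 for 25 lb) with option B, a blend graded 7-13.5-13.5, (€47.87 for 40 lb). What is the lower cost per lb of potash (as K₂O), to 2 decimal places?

€8.86 per lb K₂O (option B)

option A: K₂O per bag = 25 × 3% = 0.75 lb; cost = 56.11 / 0.75 = €74.8133/lb K₂O.
option B: K₂O per bag = 40 × 13.5% = 5.4 lb; cost = 47.87 / 5.4 = €8.8648/lb K₂O.
option B is cheaper.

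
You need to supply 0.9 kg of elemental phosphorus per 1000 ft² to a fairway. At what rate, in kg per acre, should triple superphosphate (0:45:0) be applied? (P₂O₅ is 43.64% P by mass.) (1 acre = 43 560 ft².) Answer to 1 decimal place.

199.6 kg of product per acre

As P₂O₅: 0.9 / 0.4364 = 2.06233 kg per 1000 ft².
Product per 1000 ft² = 2.06233 / 45% = 4.58295 kg.
Convert to per acre: 4.58295 × 43.56 = 199.633 kg.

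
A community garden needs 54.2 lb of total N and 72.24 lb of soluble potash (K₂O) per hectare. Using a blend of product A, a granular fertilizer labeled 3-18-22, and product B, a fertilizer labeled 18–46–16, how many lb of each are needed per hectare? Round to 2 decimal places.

124.46 lb product A, 280.37 lb product B

Per-hectare balance (a = product A, b = product B):
N: 0.03·a + 0.18·b = 54.2
K₂O: 0.22·a + 0.16·b = 72.24
Eliminate b: (row1) − 0.18/0.16·(row2) → -0.2175·a = -27.07, so a = 124.4598.
Then b = (72.24 − 0.22·124.4598) / 0.16 = 280.368.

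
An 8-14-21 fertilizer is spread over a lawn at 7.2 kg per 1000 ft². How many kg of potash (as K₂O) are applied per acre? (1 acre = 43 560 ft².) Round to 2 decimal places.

K₂O per 1000 ft² = 7.2 × 21% = 1.512 kg.
Convert to per acre: 1.512 × 43.56 = 65.8627 kg.

65.86 kg K₂O per acre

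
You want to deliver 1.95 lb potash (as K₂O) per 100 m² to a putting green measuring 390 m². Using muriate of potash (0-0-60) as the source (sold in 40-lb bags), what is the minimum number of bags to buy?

1 bags

Product per 100 m² = 1.95 / 60% = 3.25 lb.
Total product = 3.25 × 390 / 100 = 12.675 lb.
Bags = ⌈12.675 / 40⌉ = 1.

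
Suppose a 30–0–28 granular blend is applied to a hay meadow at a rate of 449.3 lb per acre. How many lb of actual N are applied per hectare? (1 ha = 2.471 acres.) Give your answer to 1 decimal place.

333.1 lb N per hectare

nitrogen per acre = 449.3 × 30% = 134.79 lb.
Convert to per hectare: 134.79 × 2.471 = 333.066 lb.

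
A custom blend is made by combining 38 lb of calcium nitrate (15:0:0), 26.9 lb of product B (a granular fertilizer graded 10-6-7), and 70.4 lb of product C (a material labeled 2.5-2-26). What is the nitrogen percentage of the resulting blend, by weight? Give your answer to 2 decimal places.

7.50% N

Total mass = 38 + 26.9 + 70.4 = 135.3 lb.
N mass = 15%×38 + 10%×26.9 + 2.5%×70.4 = 10.15 lb.
% N = 10.15 / 135.3 = 7.50185%.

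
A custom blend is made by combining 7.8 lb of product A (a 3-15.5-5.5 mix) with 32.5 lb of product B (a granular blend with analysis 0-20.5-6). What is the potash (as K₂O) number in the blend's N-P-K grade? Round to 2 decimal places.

Total mass = 7.8 + 32.5 = 40.3 lb.
K₂O mass = 5.5%×7.8 + 6%×32.5 = 2.379 lb.
% K₂O = 2.379 / 40.3 = 5.90323%.

5.90% K₂O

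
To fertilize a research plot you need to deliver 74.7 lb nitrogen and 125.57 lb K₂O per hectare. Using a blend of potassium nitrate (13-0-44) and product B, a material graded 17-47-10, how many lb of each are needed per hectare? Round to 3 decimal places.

224.545 lb potassium nitrate, 267.701 lb product B

Let a = lb of potassium nitrate, b = lb of product B (per hectare).
N: 0.13·a + 0.17·b = 74.7
K₂O: 0.44·a + 0.1·b = 125.57
Eliminate a: (row1) − 0.13/0.44·(row2) → 0.140455·b = 37.5998, so b = 267.7006.
Back-substitute: a = (74.7 − 0.17·267.7006) / 0.13 = 224.5453.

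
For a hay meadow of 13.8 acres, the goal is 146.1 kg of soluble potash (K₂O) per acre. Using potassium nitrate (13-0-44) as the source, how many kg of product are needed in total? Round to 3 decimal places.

4582.227 kg

Product per acre = 146.1 / 44% = 332.045 kg.
Total product = 332.045 × 13.8 = 4582.2273 kg.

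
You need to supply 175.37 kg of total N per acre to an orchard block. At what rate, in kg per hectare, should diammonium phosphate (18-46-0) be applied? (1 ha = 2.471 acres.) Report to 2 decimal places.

2407.44 kg of product per hectare

Product per acre = 175.37 / 18% = 974.278 kg.
Convert to per hectare: 974.278 × 2.471 = 2407.4404 kg.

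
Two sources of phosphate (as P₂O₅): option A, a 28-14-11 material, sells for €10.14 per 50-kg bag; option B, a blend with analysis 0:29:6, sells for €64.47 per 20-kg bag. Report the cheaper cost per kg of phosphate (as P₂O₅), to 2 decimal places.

€1.45 per kg P₂O₅ (option A)

option A: P₂O₅ per bag = 50 × 14% = 7 kg; cost = 10.14 / 7 = €1.4486/kg P₂O₅.
option B: P₂O₅ per bag = 20 × 29% = 5.8 kg; cost = 64.47 / 5.8 = €11.1155/kg P₂O₅.
option A is cheaper.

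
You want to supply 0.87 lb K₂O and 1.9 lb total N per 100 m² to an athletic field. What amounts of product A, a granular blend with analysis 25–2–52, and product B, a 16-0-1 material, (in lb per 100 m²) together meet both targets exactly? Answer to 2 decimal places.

1.49 lb product A, 9.55 lb product B

Per-100 m² balance (a = product A, b = product B):
K₂O: 0.52·a + 0.01·b = 0.87
N: 0.25·a + 0.16·b = 1.9
Solving simultaneously: a = 1.48947, b = 9.54771.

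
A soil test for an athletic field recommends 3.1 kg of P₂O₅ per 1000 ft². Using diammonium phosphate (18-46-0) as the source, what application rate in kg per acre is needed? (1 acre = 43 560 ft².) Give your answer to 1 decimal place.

Product per 1000 ft² = 3.1 / 46% = 6.73913 kg.
Convert to per acre: 6.73913 × 43.56 = 293.557 kg.

293.6 kg of product per acre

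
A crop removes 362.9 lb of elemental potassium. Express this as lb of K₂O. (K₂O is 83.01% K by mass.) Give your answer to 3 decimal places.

K₂O = 362.9 / 0.8301 = 437.1762 lb.

437.176 lb K₂O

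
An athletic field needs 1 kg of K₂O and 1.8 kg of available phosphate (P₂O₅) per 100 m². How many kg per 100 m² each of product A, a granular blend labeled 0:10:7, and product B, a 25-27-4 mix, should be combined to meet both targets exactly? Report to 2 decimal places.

Let a = kg of product A, b = kg of product B (per 100 m²).
K₂O: 0.07·a + 0.04·b = 1
P₂O₅: 0.1·a + 0.27·b = 1.8
Eliminate b: (row1) − 0.04/0.27·(row2) → 0.0551852·a = 0.733333, so a = 13.2886.
Then b = (1.8 − 0.1·13.2886) / 0.27 = 1.74497.

13.29 kg product A, 1.74 kg product B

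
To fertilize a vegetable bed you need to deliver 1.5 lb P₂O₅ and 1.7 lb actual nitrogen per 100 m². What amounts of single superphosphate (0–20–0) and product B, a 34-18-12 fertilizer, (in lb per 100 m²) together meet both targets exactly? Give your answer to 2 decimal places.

3.00 lb single superphosphate, 5.00 lb product B

With a, b = lb per 100 m² of single superphosphate and product B:
P₂O₅: 0.2·a + 0.18·b = 1.5
N: 0·a + 0.34·b = 1.7
Solving simultaneously: a = 3, b = 5.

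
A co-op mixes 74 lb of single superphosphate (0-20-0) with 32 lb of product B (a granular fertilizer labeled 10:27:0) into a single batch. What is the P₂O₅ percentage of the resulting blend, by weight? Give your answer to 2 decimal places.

22.11% P₂O₅

Total mass = 74 + 32 = 106 lb.
P₂O₅ mass = 20%×74 + 27%×32 = 23.44 lb.
% P₂O₅ = 23.44 / 106 = 22.1132%.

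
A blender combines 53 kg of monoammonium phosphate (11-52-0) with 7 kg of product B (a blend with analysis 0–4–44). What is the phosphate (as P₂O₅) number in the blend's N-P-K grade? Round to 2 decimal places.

Total mass = 53 + 7 = 60 kg.
P₂O₅ mass = 52%×53 + 4%×7 = 27.84 kg.
% P₂O₅ = 27.84 / 60 = 46.4%.

46.40% P₂O₅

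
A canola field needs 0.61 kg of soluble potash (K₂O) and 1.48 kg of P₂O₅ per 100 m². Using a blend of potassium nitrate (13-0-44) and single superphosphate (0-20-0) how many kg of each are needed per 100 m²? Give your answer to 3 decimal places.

1.386 kg potassium nitrate, 7.400 kg single superphosphate

With a, b = kg per 100 m² of potassium nitrate and single superphosphate:
K₂O: 0.44·a + 0·b = 0.61
P₂O₅: 0·a + 0.2·b = 1.48
Solving simultaneously: a = 1.38636, b = 7.4.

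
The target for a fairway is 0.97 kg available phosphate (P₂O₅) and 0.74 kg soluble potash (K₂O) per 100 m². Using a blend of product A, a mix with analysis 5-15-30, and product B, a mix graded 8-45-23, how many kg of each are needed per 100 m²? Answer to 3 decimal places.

1.094 kg product A, 1.791 kg product B

With a, b = kg per 100 m² of product A and product B:
P₂O₅: 0.15·a + 0.45·b = 0.97
K₂O: 0.3·a + 0.23·b = 0.74
Solving simultaneously: a = 1.09353, b = 1.79104.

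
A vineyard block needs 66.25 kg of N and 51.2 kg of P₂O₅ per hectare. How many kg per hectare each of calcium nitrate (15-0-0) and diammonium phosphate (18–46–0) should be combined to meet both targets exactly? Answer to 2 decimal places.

308.10 kg calcium nitrate, 111.30 kg diammonium phosphate

Per-hectare balance (a = calcium nitrate, b = diammonium phosphate):
N: 0.15·a + 0.18·b = 66.25
P₂O₅: 0·a + 0.46·b = 51.2
Solving simultaneously: a = 308.101, b = 111.304.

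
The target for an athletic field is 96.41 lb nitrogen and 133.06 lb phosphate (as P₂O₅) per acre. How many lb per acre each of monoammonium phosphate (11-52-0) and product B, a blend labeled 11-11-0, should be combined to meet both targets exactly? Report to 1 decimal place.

89.4 lb monoammonium phosphate, 787.1 lb product B

Let a = lb of monoammonium phosphate, b = lb of product B (per acre).
N: 0.11·a + 0.11·b = 96.41
P₂O₅: 0.52·a + 0.11·b = 133.06
Eliminate b: (row1) − 0.11/0.11·(row2) → -0.41·a = -36.65, so a = 89.3902.
Then b = (133.06 − 0.52·89.3902) / 0.11 = 787.064.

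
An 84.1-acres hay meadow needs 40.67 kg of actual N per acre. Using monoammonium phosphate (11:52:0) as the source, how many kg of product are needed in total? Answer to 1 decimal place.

Product per acre = 40.67 / 11% = 369.727 kg.
Total product = 369.727 × 84.1 = 31094.06 kg.

31094.1 kg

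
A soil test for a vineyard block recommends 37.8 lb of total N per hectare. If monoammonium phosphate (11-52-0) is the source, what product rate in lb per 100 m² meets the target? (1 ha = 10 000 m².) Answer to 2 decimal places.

Product per hectare = 37.8 / 11% = 343.636 lb.
Convert to per 100 m²: 343.636 × 0.01 = 3.43636 lb.

3.44 lb of product per hundred sq m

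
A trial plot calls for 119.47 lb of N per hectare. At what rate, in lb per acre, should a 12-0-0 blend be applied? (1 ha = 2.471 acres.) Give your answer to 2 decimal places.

Product per hectare = 119.47 / 12% = 995.583 lb.
Convert to per acre: 995.583 × 0.404694 = 402.907 lb.

402.91 lb of product per acre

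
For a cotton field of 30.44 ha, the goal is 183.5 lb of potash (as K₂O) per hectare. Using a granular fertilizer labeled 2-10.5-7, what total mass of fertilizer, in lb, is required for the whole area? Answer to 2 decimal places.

79796.29 lb

Product per hectare = 183.5 / 7% = 2621.43 lb.
Total product = 2621.43 × 30.44 = 79796.286 lb.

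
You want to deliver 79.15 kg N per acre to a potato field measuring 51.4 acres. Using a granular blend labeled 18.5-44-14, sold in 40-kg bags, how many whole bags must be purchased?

Product per acre = 79.15 / 18.5% = 427.838 kg.
Total product = 427.838 × 51.4 = 21990.9 kg.
Bags = ⌈21990.9 / 40⌉ = 550.

550 bags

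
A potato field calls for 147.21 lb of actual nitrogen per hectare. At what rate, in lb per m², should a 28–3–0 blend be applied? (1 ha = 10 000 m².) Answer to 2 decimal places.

0.05 lb of product per sq m

Product per hectare = 147.21 / 28% = 525.75 lb.
Convert to per m²: 525.75 × 0.0001 = 0.052575 lb.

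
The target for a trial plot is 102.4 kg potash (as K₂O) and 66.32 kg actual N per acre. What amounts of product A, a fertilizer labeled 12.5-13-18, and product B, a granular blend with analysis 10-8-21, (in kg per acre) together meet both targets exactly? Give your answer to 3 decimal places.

Let a = kg of product A, b = kg of product B (per acre).
K₂O: 0.18·a + 0.21·b = 102.4
N: 0.125·a + 0.1·b = 66.32
From row1: a = (102.4 − 0.21·b) / 0.18.
Into row2: 0.125·(102.4 − 0.21·b)/0.18 + 0.1·b = 66.32 → b = 104.5333, a = 446.9333.

446.933 kg product A, 104.533 kg product B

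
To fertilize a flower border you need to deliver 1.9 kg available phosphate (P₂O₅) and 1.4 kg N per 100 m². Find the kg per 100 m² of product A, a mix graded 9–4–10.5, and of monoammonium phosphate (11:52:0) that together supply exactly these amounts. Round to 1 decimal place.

12.2 kg product A, 2.7 kg monoammonium phosphate

Per-100 m² balance (a = product A, b = monoammonium phosphate):
P₂O₅: 0.04·a + 0.52·b = 1.9
N: 0.09·a + 0.11·b = 1.4
Solving simultaneously: a = 12.2406, b = 2.71226.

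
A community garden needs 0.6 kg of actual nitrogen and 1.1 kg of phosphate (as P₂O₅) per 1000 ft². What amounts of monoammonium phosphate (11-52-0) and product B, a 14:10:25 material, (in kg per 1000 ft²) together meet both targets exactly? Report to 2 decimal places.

1.52 kg monoammonium phosphate, 3.09 kg product B

With a, b = kg per 1000 ft² of monoammonium phosphate and product B:
N: 0.11·a + 0.14·b = 0.6
P₂O₅: 0.52·a + 0.1·b = 1.1
Solving simultaneously: a = 1.52104, b = 3.09061.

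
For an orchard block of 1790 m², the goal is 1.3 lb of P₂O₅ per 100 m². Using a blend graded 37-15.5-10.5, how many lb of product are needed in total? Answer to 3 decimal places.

Product per 100 m² = 1.3 / 15.5% = 8.3871 lb.
Total product = 8.3871 × 1790 / 100 = 150.12903 lb.

150.129 lb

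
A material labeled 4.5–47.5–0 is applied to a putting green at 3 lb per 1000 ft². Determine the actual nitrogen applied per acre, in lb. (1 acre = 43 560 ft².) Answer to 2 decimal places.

5.88 lb N per acre

nitrogen per 1000 ft² = 3 × 4.5% = 0.135 lb.
Convert to per acre: 0.135 × 43.56 = 5.8806 lb.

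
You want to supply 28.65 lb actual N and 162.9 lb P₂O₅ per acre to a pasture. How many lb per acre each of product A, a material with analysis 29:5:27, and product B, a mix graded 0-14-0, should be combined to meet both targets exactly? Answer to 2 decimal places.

Per-acre balance (a = product A, b = product B):
N: 0.29·a + 0·b = 28.65
P₂O₅: 0.05·a + 0.14·b = 162.9
Solving simultaneously: a = 98.7931, b = 1128.288.

98.79 lb product A, 1128.29 lb product B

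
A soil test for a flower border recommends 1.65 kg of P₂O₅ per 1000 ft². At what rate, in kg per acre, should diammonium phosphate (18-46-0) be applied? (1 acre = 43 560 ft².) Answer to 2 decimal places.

Product per 1000 ft² = 1.65 / 46% = 3.58696 kg.
Convert to per acre: 3.58696 × 43.56 = 156.248 kg.

156.25 kg of product per acre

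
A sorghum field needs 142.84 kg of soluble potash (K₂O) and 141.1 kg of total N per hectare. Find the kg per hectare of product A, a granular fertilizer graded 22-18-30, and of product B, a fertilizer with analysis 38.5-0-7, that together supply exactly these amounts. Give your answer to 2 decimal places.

Let a = kg of product A, b = kg of product B (per hectare).
K₂O: 0.3·a + 0.07·b = 142.84
N: 0.22·a + 0.385·b = 141.1
Eliminate a: (row1) − 0.3/0.22·(row2) → -0.455·b = -49.5691, so b = 108.943.
Back-substitute: a = (142.84 − 0.07·108.943) / 0.3 = 450.713.

450.71 kg product A, 108.94 kg product B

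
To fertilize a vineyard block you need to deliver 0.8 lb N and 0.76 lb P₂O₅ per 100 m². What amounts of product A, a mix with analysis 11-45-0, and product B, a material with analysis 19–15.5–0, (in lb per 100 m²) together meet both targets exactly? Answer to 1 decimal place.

Let a = lb of product A, b = lb of product B (per 100 m²).
N: 0.11·a + 0.19·b = 0.8
P₂O₅: 0.45·a + 0.155·b = 0.76
Solving simultaneously: a = 0.298028, b = 4.03798.

0.3 lb product A, 4.0 lb product B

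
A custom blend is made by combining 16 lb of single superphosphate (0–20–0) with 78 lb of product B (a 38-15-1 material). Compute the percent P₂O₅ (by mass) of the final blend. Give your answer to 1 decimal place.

15.9% P₂O₅

Total mass = 16 + 78 = 94 lb.
P₂O₅ mass = 20%×16 + 15%×78 = 14.9 lb.
% P₂O₅ = 14.9 / 94 = 15.8511%.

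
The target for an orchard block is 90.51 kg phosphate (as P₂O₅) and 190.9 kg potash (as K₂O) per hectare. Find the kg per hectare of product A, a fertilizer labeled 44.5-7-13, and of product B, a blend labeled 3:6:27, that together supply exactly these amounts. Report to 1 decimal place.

With a, b = kg per hectare of product A and product B:
P₂O₅: 0.07·a + 0.06·b = 90.51
K₂O: 0.13·a + 0.27·b = 190.9
Solving simultaneously: a = 1169.703, b = 143.847.

1169.7 kg product A, 143.8 kg product B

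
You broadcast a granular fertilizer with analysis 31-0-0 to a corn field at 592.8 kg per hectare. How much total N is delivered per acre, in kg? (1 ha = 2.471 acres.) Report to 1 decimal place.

nitrogen per hectare = 592.8 × 31% = 183.768 kg.
Convert to per acre: 183.768 × 0.404694 = 74.3699 kg.

74.4 kg N per acre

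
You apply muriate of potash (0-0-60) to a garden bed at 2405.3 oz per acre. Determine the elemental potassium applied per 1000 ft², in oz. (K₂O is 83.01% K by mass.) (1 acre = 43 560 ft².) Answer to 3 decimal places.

27.502 oz K per thousand sq ft

K₂O per acre = 2405.3 × 60% = 1443.18 oz.
Elemental K = 1443.18 × 0.8301 = 1197.98 oz per acre.
Convert to per 1000 ft²: 1197.98 × 0.0229568 = 27.5019 oz.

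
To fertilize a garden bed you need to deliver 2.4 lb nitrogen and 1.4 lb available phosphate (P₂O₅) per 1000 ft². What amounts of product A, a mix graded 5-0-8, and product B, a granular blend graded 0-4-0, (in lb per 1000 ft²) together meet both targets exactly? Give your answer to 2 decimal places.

Per-1000 ft² balance (a = product A, b = product B):
N: 0.05·a + 0·b = 2.4
P₂O₅: 0·a + 0.04·b = 1.4
Solving simultaneously: a = 48, b = 35.

48.00 lb product A, 35.00 lb product B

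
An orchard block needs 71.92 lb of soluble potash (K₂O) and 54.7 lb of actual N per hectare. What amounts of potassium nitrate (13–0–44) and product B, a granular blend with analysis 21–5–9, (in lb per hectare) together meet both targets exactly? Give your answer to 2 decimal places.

126.15 lb potassium nitrate, 182.38 lb product B

Per-hectare balance (a = potassium nitrate, b = product B):
K₂O: 0.44·a + 0.09·b = 71.92
N: 0.13·a + 0.21·b = 54.7
Eliminate a: (row1) − 0.44/0.13·(row2) → -0.620769·b = -113.218, so b = 182.384.
Back-substitute: a = (71.92 − 0.09·182.384) / 0.44 = 126.149.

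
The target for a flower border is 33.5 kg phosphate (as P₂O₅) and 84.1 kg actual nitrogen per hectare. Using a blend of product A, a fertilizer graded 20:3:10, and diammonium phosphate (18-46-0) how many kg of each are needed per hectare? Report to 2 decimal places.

377.09 kg product A, 48.23 kg diammonium phosphate

With a, b = kg per hectare of product A and diammonium phosphate:
P₂O₅: 0.03·a + 0.46·b = 33.5
N: 0.2·a + 0.18·b = 84.1
Eliminate a: (row1) − 0.03/0.2·(row2) → 0.433·b = 20.885, so b = 48.2333.
Back-substitute: a = (33.5 − 0.46·48.2333) / 0.03 = 377.0901.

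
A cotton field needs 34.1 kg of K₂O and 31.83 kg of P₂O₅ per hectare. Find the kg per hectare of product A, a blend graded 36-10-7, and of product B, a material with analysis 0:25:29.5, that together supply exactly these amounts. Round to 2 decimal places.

72.07 kg product A, 98.49 kg product B

Let a = kg of product A, b = kg of product B (per hectare).
K₂O: 0.07·a + 0.295·b = 34.1
P₂O₅: 0.1·a + 0.25·b = 31.83
Eliminate a: (row1) − 0.07/0.1·(row2) → 0.12·b = 11.819, so b = 98.4917.
Back-substitute: a = (34.1 − 0.295·98.4917) / 0.07 = 72.0708.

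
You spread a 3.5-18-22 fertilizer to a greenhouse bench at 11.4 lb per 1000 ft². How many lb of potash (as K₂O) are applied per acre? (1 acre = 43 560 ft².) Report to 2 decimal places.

K₂O per 1000 ft² = 11.4 × 22% = 2.508 lb.
Convert to per acre: 2.508 × 43.56 = 109.248 lb.

109.25 lb K₂O per acre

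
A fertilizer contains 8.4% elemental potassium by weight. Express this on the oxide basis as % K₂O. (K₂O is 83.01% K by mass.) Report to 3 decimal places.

%K₂O = 8.4 / 0.8301 = 10.1193%.

10.119% K₂O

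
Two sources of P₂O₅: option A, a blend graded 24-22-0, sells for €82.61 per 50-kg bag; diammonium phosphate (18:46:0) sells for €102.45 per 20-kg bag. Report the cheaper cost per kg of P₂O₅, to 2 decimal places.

€7.51 per kg P₂O₅ (option A)

option A: P₂O₅ per bag = 50 × 22% = 11 kg; cost = 82.61 / 11 = €7.5100/kg P₂O₅.
diammonium phosphate: P₂O₅ per bag = 20 × 46% = 9.2 kg; cost = 102.45 / 9.2 = €11.1359/kg P₂O₅.
option A is cheaper.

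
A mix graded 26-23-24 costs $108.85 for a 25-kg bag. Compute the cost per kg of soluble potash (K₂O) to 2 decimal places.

$18.14 per kg K₂O

K₂O in bag = 25 × 24% = 6 kg.
Cost per kg K₂O = $108.85 / 6 = $18.1417.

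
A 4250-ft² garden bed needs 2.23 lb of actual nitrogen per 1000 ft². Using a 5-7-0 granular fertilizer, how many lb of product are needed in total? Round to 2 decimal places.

189.55 lb

Product per 1000 ft² = 2.23 / 5% = 44.6 lb.
Total product = 44.6 × 4250 / 1000 = 189.55 lb.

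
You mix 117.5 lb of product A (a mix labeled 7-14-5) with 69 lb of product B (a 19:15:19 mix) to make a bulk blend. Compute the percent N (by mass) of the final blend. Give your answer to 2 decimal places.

11.44% N

Total mass = 117.5 + 69 = 186.5 lb.
N mass = 7%×117.5 + 19%×69 = 21.335 lb.
% N = 21.335 / 186.5 = 11.4397%.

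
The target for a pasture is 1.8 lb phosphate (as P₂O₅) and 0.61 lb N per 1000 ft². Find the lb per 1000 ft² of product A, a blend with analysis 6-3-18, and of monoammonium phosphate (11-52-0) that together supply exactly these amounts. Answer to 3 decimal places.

4.272 lb product A, 3.215 lb monoammonium phosphate

Let a = lb of product A, b = lb of monoammonium phosphate (per 1000 ft²).
P₂O₅: 0.03·a + 0.52·b = 1.8
N: 0.06·a + 0.11·b = 0.61
Eliminate b: (row1) − 0.52/0.11·(row2) → -0.253636·a = -1.08364, so a = 4.2724.
Then b = (0.61 − 0.06·4.2724) / 0.11 = 3.21505.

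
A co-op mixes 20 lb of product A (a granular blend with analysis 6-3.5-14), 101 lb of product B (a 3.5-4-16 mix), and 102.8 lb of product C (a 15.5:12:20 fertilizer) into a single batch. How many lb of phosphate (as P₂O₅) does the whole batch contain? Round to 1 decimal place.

17.1 lb P₂O₅

P₂O₅ mass = 3.5%×20 + 4%×101 + 12%×102.8 = 17.076 lb.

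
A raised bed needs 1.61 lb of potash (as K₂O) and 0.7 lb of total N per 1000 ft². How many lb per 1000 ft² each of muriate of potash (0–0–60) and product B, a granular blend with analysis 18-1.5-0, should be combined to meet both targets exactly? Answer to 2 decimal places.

2.68 lb muriate of potash, 3.89 lb product B

Let a = lb of muriate of potash, b = lb of product B (per 1000 ft²).
K₂O: 0.6·a + 0·b = 1.61
N: 0·a + 0.18·b = 0.7
Solving simultaneously: a = 2.68333, b = 3.88889.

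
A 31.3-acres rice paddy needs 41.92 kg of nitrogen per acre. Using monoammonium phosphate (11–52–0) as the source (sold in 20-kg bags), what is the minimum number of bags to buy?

Product per acre = 41.92 / 11% = 381.091 kg.
Total product = 381.091 × 31.3 = 11928.1 kg.
Bags = ⌈11928.1 / 20⌉ = 597.

597 bags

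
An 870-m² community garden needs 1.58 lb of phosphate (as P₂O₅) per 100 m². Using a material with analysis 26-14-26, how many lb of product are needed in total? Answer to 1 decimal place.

Product per 100 m² = 1.58 / 14% = 11.2857 lb.
Total product = 11.2857 × 870 / 100 = 98.1857 lb.

98.2 lb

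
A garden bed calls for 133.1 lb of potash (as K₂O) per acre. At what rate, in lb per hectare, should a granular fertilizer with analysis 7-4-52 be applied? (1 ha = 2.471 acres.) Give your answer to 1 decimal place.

Product per acre = 133.1 / 52% = 255.962 lb.
Convert to per hectare: 255.962 × 2.471 = 632.481 lb.

632.5 lb of product per hectare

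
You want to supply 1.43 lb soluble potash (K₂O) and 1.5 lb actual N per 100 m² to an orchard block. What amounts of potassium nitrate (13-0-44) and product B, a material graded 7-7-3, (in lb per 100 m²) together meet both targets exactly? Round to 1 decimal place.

2.0 lb potassium nitrate, 17.6 lb product B

Let a = lb of potassium nitrate, b = lb of product B (per 100 m²).
K₂O: 0.44·a + 0.03·b = 1.43
N: 0.13·a + 0.07·b = 1.5
Solving simultaneously: a = 2.04833, b = 17.6245.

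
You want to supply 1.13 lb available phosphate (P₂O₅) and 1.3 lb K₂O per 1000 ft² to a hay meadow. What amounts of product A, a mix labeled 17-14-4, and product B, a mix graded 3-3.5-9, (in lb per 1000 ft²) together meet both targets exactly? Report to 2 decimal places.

With a, b = lb per 1000 ft² of product A and product B:
P₂O₅: 0.14·a + 0.035·b = 1.13
K₂O: 0.04·a + 0.09·b = 1.3
Eliminate a: (row1) − 0.14/0.04·(row2) → -0.28·b = -3.42, so b = 12.2143.
Back-substitute: a = (1.13 − 0.035·12.2143) / 0.14 = 5.01786.

5.02 lb product A, 12.21 lb product B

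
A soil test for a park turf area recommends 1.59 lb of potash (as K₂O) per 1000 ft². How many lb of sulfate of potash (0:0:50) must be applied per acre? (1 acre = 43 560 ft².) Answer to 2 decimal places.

Product per 1000 ft² = 1.59 / 50% = 3.18 lb.
Convert to per acre: 3.18 × 43.56 = 138.521 lb.

138.52 lb of product per acre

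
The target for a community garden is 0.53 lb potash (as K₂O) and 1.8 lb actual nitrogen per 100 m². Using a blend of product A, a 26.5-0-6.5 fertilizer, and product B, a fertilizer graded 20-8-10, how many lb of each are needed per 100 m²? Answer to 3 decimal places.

Per-100 m² balance (a = product A, b = product B):
K₂O: 0.065·a + 0.1·b = 0.53
N: 0.265·a + 0.2·b = 1.8
Eliminate a: (row1) − 0.065/0.265·(row2) → 0.0509434·b = 0.0884906, so b = 1.73704.
Back-substitute: a = (0.53 − 0.1·1.73704) / 0.065 = 5.48148.

5.481 lb product A, 1.737 lb product B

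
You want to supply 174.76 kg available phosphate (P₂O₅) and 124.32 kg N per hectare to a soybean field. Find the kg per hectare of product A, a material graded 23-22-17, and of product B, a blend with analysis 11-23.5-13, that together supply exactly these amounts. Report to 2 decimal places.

Let a = kg of product A, b = kg of product B (per hectare).
P₂O₅: 0.22·a + 0.235·b = 174.76
N: 0.23·a + 0.11·b = 124.32
Eliminate b: (row1) − 0.235/0.11·(row2) → -0.271364·a = -90.8327, so a = 334.727.
Then b = (124.32 − 0.23·334.727) / 0.11 = 430.298.

334.73 kg product A, 430.30 kg product B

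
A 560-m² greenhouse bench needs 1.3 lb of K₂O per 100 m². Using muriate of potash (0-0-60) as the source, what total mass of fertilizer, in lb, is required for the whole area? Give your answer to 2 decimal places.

12.13 lb

Product per 100 m² = 1.3 / 60% = 2.16667 lb.
Total product = 2.16667 × 560 / 100 = 12.1333 lb.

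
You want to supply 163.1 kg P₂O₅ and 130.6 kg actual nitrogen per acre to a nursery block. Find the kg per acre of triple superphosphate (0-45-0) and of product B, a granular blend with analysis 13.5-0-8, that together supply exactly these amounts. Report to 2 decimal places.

362.44 kg triple superphosphate, 967.41 kg product B

With a, b = kg per acre of triple superphosphate and product B:
P₂O₅: 0.45·a + 0·b = 163.1
N: 0·a + 0.135·b = 130.6
Solving simultaneously: a = 362.444, b = 967.407.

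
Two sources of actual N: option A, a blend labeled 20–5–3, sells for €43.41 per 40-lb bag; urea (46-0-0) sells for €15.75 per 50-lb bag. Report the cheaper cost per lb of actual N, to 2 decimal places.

€0.68 per lb N (urea)

option A: N per bag = 40 × 20% = 8 lb; cost = 43.41 / 8 = €5.4262/lb N.
urea: N per bag = 50 × 46% = 23 lb; cost = 15.75 / 23 = €0.6848/lb N.
urea is cheaper.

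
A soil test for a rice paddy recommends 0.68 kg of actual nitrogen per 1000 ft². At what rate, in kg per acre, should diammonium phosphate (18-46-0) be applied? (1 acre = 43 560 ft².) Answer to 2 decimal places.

164.56 kg of product per acre

Product per 1000 ft² = 0.68 / 18% = 3.77778 kg.
Convert to per acre: 3.77778 × 43.56 = 164.56 kg.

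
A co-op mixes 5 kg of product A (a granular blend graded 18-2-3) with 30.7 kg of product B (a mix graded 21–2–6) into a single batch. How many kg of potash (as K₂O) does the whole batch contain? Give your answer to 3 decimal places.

K₂O mass = 3%×5 + 6%×30.7 = 1.992 kg.

1.992 kg K₂O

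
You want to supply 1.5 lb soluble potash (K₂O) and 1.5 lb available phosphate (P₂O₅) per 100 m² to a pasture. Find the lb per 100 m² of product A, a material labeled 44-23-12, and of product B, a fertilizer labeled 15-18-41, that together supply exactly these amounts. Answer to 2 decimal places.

Per-100 m² balance (a = product A, b = product B):
K₂O: 0.12·a + 0.41·b = 1.5
P₂O₅: 0.23·a + 0.18·b = 1.5
From row1: a = (1.5 − 0.41·b) / 0.12.
Into row2: 0.23·(1.5 − 0.41·b)/0.12 + 0.18·b = 1.5 → b = 2.2696, a = 4.74553.

4.75 lb product A, 2.27 lb product B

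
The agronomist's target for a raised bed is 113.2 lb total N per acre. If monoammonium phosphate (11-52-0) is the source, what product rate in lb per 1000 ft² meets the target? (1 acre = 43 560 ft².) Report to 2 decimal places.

23.62 lb of product per thousand sq ft

Product per acre = 113.2 / 11% = 1029.09 lb.
Convert to per 1000 ft²: 1029.09 × 0.0229568 = 23.6247 lb.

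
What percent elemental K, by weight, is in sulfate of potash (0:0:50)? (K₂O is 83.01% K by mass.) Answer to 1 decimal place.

%K = 50 × 0.8301 = 41.505%.

41.5% K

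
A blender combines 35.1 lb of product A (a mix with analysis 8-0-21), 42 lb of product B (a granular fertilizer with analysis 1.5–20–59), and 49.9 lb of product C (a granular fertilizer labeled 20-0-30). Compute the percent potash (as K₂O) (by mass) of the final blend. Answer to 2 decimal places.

37.10% K₂O

Total mass = 35.1 + 42 + 49.9 = 127 lb.
K₂O mass = 21%×35.1 + 59%×42 + 30%×49.9 = 47.121 lb.
% K₂O = 47.121 / 127 = 37.1031%.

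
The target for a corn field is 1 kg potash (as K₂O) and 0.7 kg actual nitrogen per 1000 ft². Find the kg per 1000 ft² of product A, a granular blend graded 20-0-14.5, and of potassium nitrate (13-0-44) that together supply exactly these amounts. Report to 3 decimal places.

Let a = kg of product A, b = kg of potassium nitrate (per 1000 ft²).
K₂O: 0.145·a + 0.44·b = 1
N: 0.2·a + 0.13·b = 0.7
Solving simultaneously: a = 2.57411, b = 1.42444.

2.574 kg product A, 1.424 kg potassium nitrate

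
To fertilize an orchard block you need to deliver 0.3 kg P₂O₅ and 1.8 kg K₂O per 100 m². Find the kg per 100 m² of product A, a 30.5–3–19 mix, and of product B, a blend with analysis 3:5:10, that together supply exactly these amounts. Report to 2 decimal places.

9.23 kg product A, 0.46 kg product B

Per-100 m² balance (a = product A, b = product B):
P₂O₅: 0.03·a + 0.05·b = 0.3
K₂O: 0.19·a + 0.1·b = 1.8
Eliminate b: (row1) − 0.05/0.1·(row2) → -0.065·a = -0.6, so a = 9.23077.
Then b = (1.8 − 0.19·9.23077) / 0.1 = 0.461538.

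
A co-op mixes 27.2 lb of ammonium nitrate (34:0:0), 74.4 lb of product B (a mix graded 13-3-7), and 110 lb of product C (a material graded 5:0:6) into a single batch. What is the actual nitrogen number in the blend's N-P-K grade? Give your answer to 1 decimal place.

11.5% N

Total mass = 27.2 + 74.4 + 110 = 211.6 lb.
N mass = 34%×27.2 + 13%×74.4 + 5%×110 = 24.42 lb.
% N = 24.42 / 211.6 = 11.5406%.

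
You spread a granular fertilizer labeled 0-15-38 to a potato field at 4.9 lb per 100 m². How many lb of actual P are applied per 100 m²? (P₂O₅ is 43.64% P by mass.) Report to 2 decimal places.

P₂O₅ per 100 m² = 4.9 × 15% = 0.735 lb.
Elemental P = 0.735 × 0.4364 = 0.320754 lb per 100 m².

0.32 lb P per hundred sq m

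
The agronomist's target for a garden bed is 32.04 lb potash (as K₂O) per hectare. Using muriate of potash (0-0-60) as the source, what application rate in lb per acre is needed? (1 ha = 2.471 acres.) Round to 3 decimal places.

Product per hectare = 32.04 / 60% = 53.4 lb.
Convert to per acre: 53.4 × 0.404694 = 21.6107 lb.

21.611 lb of product per acre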